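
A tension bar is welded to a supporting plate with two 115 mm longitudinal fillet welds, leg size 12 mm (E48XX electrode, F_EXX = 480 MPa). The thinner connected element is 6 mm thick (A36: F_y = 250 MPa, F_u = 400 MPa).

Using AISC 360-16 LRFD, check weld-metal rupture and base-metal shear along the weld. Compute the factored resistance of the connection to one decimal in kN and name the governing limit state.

Weld metal: throat = 0.707×12 = 8.484 mm, L = 2×115 = 230 mm. φR_n = 0.75 × 0.6 × 480 × 8.484 × 230 = 421.5 kN.
Base metal shear (6 mm plate): yield φR_n = 1.0×0.6×250×6×230 = 207.0 kN; rupture φR_n = 0.75×0.6×400×6×230 = 248.4 kN; take 207.0 kN (yield).
Governing: min(421.5, 207.0) = 207.0 kN → base-metal shear.

207.0 kN (base-metal shear governs)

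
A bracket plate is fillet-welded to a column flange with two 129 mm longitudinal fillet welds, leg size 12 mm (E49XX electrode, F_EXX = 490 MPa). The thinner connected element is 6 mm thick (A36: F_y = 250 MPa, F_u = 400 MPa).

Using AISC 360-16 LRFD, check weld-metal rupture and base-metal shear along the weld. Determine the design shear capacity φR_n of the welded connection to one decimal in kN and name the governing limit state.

Weld metal: throat = 0.707×12 = 8.484 mm, L = 2×129 = 258 mm. φR_n = 0.75 × 0.6 × 490 × 8.484 × 258 = 482.6 kN.
Base metal shear (6 mm plate): yield φR_n = 1.0×0.6×250×6×258 = 232.2 kN; rupture φR_n = 0.75×0.6×400×6×258 = 278.6 kN; take 232.2 kN (yield).
Governing: min(482.6, 232.2) = 232.2 kN → base-metal shear.

232.2 kN (base-metal shear governs)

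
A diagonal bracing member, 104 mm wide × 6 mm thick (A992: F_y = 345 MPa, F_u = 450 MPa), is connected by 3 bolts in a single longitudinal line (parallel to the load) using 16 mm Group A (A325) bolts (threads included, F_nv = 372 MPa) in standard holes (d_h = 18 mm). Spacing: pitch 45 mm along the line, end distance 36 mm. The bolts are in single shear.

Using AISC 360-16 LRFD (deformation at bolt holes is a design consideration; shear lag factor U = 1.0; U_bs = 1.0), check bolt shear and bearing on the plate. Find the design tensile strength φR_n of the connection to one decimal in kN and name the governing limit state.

Bolt shear: A_b = π(16)²/4 = 201.06 mm². φR_n = 0.75 × 372 × 201.06 × 3 × 1 = 168.3 kN.
Bearing (6 mm plate, F_u = 450 MPa): end bolts L_c = 36 − 18/2 = 27, R_n = min(1.2×27×6×450, 2.4×16×6×450) = 87.48 kN/bolt; interior L_c = 45 − 18 = 27, R_n = 87.48 kN/bolt. φR_n = 0.75 × (1×87.48 + 2×87.48) = 196.8 kN.
Governing: min(168.3, 196.8) = 168.3 kN → bolt shear.

168.3 kN (bolt shear governs)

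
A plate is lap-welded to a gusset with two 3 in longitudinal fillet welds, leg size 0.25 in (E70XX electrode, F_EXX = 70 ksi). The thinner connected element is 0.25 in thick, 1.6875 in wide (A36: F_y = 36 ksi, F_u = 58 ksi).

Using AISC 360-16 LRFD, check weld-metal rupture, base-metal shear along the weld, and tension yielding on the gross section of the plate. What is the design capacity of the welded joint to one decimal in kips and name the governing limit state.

Weld metal: throat = 0.707×0.25 = 0.17675 in, L = 2×3 = 6 in. φR_n = 0.75 × 0.6 × 70 × 0.17675 × 6 = 33.4 kips.
Base metal shear (0.25 in plate): yield φR_n = 1.0×0.6×36×0.25×6 = 32.4 kips; rupture φR_n = 0.75×0.6×58×0.25×6 = 39.2 kips; take 32.4 kips (yield).
Tension yield (gross): A_g = 1.6875×0.25 = 0.42188 in². φR_n = 0.90 × 36 × 0.42188 = 13.7 kips.
Governing: min(33.4, 32.4, 13.7) = 13.7 kips → gross-section yield.

13.7 kips (gross-section yield governs)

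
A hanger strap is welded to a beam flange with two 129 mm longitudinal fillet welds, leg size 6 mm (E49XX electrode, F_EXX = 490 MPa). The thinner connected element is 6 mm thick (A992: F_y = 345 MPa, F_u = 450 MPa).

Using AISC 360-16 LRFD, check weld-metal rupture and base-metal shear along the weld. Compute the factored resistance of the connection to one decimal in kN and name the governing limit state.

Weld metal: throat = 0.707×6 = 4.242 mm, L = 2×129 = 258 mm. φR_n = 0.75 × 0.6 × 490 × 4.242 × 258 = 241.3 kN.
Base metal shear (6 mm plate): yield φR_n = 1.0×0.6×345×6×258 = 320.4 kN; rupture φR_n = 0.75×0.6×450×6×258 = 313.5 kN; take 313.5 kN (rupture).
Governing: min(241.3, 313.5) = 241.3 kN → weld metal.

241.3 kN (weld metal governs)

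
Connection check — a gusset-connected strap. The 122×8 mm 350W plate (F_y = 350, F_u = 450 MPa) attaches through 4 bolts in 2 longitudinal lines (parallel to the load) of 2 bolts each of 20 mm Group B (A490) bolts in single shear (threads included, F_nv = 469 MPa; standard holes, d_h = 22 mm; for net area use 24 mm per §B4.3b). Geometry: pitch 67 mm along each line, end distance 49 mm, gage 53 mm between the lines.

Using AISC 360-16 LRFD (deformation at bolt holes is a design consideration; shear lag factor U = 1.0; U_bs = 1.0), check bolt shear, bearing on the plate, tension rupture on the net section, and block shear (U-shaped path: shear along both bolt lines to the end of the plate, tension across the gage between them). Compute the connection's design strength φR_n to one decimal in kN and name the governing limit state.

199.8 kN (net-section rupture governs)

Bolt shear: A_b = π(20)²/4 = 314.16 mm². φR_n = 0.75 × 469 × 314.16 × 4 × 1 = 442.0 kN.
Bearing (8 mm plate, F_u = 450 MPa): end bolts L_c = 49 − 22/2 = 38, R_n = min(1.2×38×8×450, 2.4×20×8×450) = 164.16 kN/bolt; interior L_c = 67 − 22 = 45, R_n = 172.8 kN/bolt. φR_n = 0.75 × (2×164.16 + 2×172.8) = 505.4 kN.
Tension rupture (net): A_n = (122 − 2×24)×8 = 592 mm² (U = 1.0, A_e = A_n). φR_n = 0.75 × 450 × 592 = 199.8 kN.
Block shear: shear path 2×[49+1×67] = 2×116 mm, A_gv = 1856, A_nv = 2×(116 − 1.5×24)×8 = 1280 mm²; tension across gage: (53 − 1×24)×8 = 232 mm². R_n = min(0.6×450×1280, 0.6×350×1856) + 1.0×450×232 = min(345.6, 389.76) + 104.4 = 450 kN. φR_n = 0.75 × 450 = 337.5 kN.
Governing: min(442.0, 505.4, 199.8, 337.5) = 199.8 kN → net-section rupture.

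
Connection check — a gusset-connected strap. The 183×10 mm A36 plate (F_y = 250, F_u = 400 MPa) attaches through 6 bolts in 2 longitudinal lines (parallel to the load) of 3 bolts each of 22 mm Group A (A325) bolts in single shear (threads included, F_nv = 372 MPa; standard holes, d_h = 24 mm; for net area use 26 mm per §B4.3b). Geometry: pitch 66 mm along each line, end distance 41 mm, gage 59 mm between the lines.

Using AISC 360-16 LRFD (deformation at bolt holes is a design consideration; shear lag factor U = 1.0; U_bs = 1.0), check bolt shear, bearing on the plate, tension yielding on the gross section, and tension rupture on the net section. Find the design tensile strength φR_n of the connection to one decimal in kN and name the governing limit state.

Bolt shear: A_b = π(22)²/4 = 380.13 mm². φR_n = 0.75 × 372 × 380.13 × 6 × 1 = 636.3 kN.
Bearing (10 mm plate, F_u = 400 MPa): end bolts L_c = 41 − 24/2 = 29, R_n = min(1.2×29×10×400, 2.4×22×10×400) = 139.2 kN/bolt; interior L_c = 66 − 24 = 42, R_n = 201.6 kN/bolt. φR_n = 0.75 × (2×139.2 + 4×201.6) = 813.6 kN.
Tension yield (gross): A_g = 183×10 = 1830 mm². φR_n = 0.90 × 250 × 1830 = 411.8 kN.
Tension rupture (net): A_n = (183 − 2×26)×10 = 1310 mm² (U = 1.0, A_e = A_n). φR_n = 0.75 × 400 × 1310 = 393.0 kN.
Governing: min(636.3, 813.6, 411.8, 393.0) = 393.0 kN → net-section rupture.

393.0 kN (net-section rupture governs)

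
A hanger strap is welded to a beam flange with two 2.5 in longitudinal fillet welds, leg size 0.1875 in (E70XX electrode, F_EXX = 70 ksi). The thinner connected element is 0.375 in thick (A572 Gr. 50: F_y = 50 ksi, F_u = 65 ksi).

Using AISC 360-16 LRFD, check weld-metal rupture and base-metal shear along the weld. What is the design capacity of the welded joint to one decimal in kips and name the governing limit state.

20.9 kips (weld metal governs)

Weld metal: throat = 0.707×0.1875 = 0.13256 in, L = 2×2.5 = 5 in. φR_n = 0.75 × 0.6 × 70 × 0.13256 × 5 = 20.9 kips.
Base metal shear (0.375 in plate): yield φR_n = 1.0×0.6×50×0.375×5 = 56.3 kips; rupture φR_n = 0.75×0.6×65×0.375×5 = 54.8 kips; take 54.8 kips (rupture).
Governing: min(20.9, 54.8) = 20.9 kips → weld metal.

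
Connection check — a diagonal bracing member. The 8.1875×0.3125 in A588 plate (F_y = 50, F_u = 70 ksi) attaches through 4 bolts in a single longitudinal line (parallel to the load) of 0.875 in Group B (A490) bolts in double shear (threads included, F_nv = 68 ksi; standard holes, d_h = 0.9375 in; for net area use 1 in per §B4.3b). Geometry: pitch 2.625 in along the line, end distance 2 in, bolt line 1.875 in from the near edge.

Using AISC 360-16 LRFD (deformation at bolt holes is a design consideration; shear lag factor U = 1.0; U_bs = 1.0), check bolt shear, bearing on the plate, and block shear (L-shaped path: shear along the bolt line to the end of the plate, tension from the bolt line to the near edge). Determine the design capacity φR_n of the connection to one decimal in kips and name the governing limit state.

Bolt shear: A_b = π(0.875)²/4 = 0.60132 in². φR_n = 0.75 × 68 × 0.60132 × 4 × 2 = 245.3 kips.
Bearing (0.3125 in plate, F_u = 70 ksi): end bolts L_c = 2 − 0.9375/2 = 1.53125, R_n = min(1.2×1.53125×0.3125×70, 2.4×0.875×0.3125×70) = 40.195 kips/bolt; interior L_c = 2.625 − 0.9375 = 1.6875, R_n = 44.297 kips/bolt. φR_n = 0.75 × (1×40.195 + 3×44.297) = 129.8 kips.
Block shear: shear path 1×[2+3×2.625] = 1×9.875 in, A_gv = 3.0859, A_nv = 1×(9.875 − 3.5×1)×0.3125 = 1.9922 in²; tension to near edge: (1.875 − 0.5×1)×0.3125 = 0.42969 in². R_n = min(0.6×70×1.9922, 0.6×50×3.0859) + 1.0×70×0.42969 = min(83.672, 92.577) + 30.078 = 113.75 kips. φR_n = 0.75 × 113.75 = 85.3 kips.
Governing: min(245.3, 129.8, 85.3) = 85.3 kips → block shear.

85.3 kips (block shear governs)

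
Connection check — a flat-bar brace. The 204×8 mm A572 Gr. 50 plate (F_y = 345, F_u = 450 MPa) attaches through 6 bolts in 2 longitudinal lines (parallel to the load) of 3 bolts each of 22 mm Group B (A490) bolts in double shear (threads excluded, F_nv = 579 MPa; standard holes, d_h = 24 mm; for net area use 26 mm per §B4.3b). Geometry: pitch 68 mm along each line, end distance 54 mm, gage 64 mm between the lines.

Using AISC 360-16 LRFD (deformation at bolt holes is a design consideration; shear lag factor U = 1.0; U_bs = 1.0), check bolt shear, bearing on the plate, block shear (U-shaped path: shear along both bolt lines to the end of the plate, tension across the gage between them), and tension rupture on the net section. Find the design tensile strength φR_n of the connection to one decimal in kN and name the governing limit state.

Bolt shear: A_b = π(22)²/4 = 380.13 mm². φR_n = 0.75 × 579 × 380.13 × 6 × 2 = 1980.9 kN.
Bearing (8 mm plate, F_u = 450 MPa): end bolts L_c = 54 − 24/2 = 42, R_n = min(1.2×42×8×450, 2.4×22×8×450) = 181.44 kN/bolt; interior L_c = 68 − 24 = 44, R_n = 190.08 kN/bolt. φR_n = 0.75 × (2×181.44 + 4×190.08) = 842.4 kN.
Block shear: shear path 2×[54+2×68] = 2×190 mm, A_gv = 3040, A_nv = 2×(190 − 2.5×26)×8 = 2000 mm²; tension across gage: (64 − 1×26)×8 = 304 mm². R_n = min(0.6×450×2000, 0.6×345×3040) + 1.0×450×304 = min(540, 629.28) + 136.8 = 676.8 kN. φR_n = 0.75 × 676.8 = 507.6 kN.
Tension rupture (net): A_n = (204 − 2×26)×8 = 1216 mm² (U = 1.0, A_e = A_n). φR_n = 0.75 × 450 × 1216 = 410.4 kN.
Governing: min(1980.9, 842.4, 507.6, 410.4) = 410.4 kN → net-section rupture.

410.4 kN (net-section rupture governs)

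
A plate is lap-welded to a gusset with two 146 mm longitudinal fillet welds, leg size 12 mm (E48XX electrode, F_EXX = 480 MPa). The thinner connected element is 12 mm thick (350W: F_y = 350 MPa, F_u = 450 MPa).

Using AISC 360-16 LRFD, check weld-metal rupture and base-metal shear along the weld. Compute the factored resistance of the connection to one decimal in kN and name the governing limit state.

Weld metal: throat = 0.707×12 = 8.484 mm, L = 2×146 = 292 mm. φR_n = 0.75 × 0.6 × 480 × 8.484 × 292 = 535.1 kN.
Base metal shear (12 mm plate): yield φR_n = 1.0×0.6×350×12×292 = 735.8 kN; rupture φR_n = 0.75×0.6×450×12×292 = 709.6 kN; take 709.6 kN (rupture).
Governing: min(535.1, 709.6) = 535.1 kN → weld metal.

535.1 kN (weld metal governs)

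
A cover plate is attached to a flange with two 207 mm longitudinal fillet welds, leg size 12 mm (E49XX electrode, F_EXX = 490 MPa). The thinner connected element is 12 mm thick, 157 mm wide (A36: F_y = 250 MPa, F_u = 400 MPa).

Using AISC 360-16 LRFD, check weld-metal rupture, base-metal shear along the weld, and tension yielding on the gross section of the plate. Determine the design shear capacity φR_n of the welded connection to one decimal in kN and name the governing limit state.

423.9 kN (gross-section yield governs)

Weld metal: throat = 0.707×12 = 8.484 mm, L = 2×207 = 414 mm. φR_n = 0.75 × 0.6 × 490 × 8.484 × 414 = 774.5 kN.
Base metal shear (12 mm plate): yield φR_n = 1.0×0.6×250×12×414 = 745.2 kN; rupture φR_n = 0.75×0.6×400×12×414 = 894.2 kN; take 745.2 kN (yield).
Tension yield (gross): A_g = 157×12 = 1884 mm². φR_n = 0.90 × 250 × 1884 = 423.9 kN.
Governing: min(774.5, 745.2, 423.9) = 423.9 kN → gross-section yield.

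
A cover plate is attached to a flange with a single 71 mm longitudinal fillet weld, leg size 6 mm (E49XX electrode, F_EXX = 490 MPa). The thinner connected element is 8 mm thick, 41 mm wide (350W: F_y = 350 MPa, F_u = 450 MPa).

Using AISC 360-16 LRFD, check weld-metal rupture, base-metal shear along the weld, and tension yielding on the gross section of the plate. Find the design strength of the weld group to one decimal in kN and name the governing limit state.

Weld metal: throat = 0.707×6 = 4.242 mm, L = 71 mm. φR_n = 0.75 × 0.6 × 490 × 4.242 × 71 = 66.4 kN.
Base metal shear (8 mm plate): yield φR_n = 1.0×0.6×350×8×71 = 119.3 kN; rupture φR_n = 0.75×0.6×450×8×71 = 115.0 kN; take 115.0 kN (rupture).
Tension yield (gross): A_g = 41×8 = 328 mm². φR_n = 0.90 × 350 × 328 = 103.3 kN.
Governing: min(66.4, 115.0, 103.3) = 66.4 kN → weld metal.

66.4 kN (weld metal governs)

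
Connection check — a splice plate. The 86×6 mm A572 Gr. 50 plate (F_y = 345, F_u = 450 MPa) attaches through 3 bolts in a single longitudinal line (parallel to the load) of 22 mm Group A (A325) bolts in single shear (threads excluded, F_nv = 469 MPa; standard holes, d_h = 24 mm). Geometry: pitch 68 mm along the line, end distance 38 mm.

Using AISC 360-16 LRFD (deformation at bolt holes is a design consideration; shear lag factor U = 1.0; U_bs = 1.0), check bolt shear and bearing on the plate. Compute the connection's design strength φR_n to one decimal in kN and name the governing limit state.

Bolt shear: A_b = π(22)²/4 = 380.13 mm². φR_n = 0.75 × 469 × 380.13 × 3 × 1 = 401.1 kN.
Bearing (6 mm plate, F_u = 450 MPa): end bolts L_c = 38 − 24/2 = 26, R_n = min(1.2×26×6×450, 2.4×22×6×450) = 84.24 kN/bolt; interior L_c = 68 − 24 = 44, R_n = 142.56 kN/bolt. φR_n = 0.75 × (1×84.24 + 2×142.56) = 277.0 kN.
Governing: min(401.1, 277.0) = 277.0 kN → bearing.

277.0 kN (bearing governs)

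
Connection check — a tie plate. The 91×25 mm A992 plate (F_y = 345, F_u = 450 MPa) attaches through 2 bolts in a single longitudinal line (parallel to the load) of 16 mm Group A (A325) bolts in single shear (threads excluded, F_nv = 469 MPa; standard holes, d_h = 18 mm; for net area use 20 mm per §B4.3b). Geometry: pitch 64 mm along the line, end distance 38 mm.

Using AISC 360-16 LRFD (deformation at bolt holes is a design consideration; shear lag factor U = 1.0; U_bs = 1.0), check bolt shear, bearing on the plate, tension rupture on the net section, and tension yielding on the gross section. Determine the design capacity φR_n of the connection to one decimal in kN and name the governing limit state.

141.4 kN (bolt shear governs)

Bolt shear: A_b = π(16)²/4 = 201.06 mm². φR_n = 0.75 × 469 × 201.06 × 2 × 1 = 141.4 kN.
Bearing (25 mm plate, F_u = 450 MPa): end bolts L_c = 38 − 18/2 = 29, R_n = min(1.2×29×25×450, 2.4×16×25×450) = 391.5 kN/bolt; interior L_c = 64 − 18 = 46, R_n = 432 kN/bolt. φR_n = 0.75 × (1×391.5 + 1×432) = 617.6 kN.
Tension rupture (net): A_n = (91 − 1×20)×25 = 1775 mm² (U = 1.0, A_e = A_n). φR_n = 0.75 × 450 × 1775 = 599.1 kN.
Tension yield (gross): A_g = 91×25 = 2275 mm². φR_n = 0.90 × 345 × 2275 = 706.4 kN.
Governing: min(141.4, 617.6, 599.1, 706.4) = 141.4 kN → bolt shear.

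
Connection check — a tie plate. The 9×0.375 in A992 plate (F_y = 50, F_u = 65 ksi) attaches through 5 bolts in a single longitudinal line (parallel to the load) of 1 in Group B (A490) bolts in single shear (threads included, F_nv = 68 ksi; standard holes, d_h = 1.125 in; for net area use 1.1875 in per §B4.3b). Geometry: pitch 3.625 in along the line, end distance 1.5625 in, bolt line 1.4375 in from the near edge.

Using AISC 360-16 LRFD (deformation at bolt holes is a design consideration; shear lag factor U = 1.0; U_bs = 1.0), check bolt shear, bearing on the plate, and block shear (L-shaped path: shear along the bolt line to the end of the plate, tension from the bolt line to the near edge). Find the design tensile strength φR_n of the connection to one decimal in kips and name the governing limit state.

133.0 kips (block shear governs)

Bolt shear: A_b = π(1)²/4 = 0.7854 in². φR_n = 0.75 × 68 × 0.7854 × 5 × 1 = 200.3 kips.
Bearing (0.375 in plate, F_u = 65 ksi): end bolts L_c = 1.5625 − 1.125/2 = 1, R_n = min(1.2×1×0.375×65, 2.4×1×0.375×65) = 29.25 kips/bolt; interior L_c = 3.625 − 1.125 = 2.5, R_n = 58.5 kips/bolt. φR_n = 0.75 × (1×29.25 + 4×58.5) = 197.4 kips.
Block shear: shear path 1×[1.5625+4×3.625] = 1×16.0625 in, A_gv = 6.0234, A_nv = 1×(16.0625 − 4.5×1.1875)×0.375 = 4.0195 in²; tension to near edge: (1.4375 − 0.5×1.1875)×0.375 = 0.31641 in². R_n = min(0.6×65×4.0195, 0.6×50×6.0234) + 1.0×65×0.31641 = min(156.76, 180.7) + 20.567 = 177.33 kips. φR_n = 0.75 × 177.33 = 133.0 kips.
Governing: min(200.3, 197.4, 133.0) = 133.0 kips → block shear.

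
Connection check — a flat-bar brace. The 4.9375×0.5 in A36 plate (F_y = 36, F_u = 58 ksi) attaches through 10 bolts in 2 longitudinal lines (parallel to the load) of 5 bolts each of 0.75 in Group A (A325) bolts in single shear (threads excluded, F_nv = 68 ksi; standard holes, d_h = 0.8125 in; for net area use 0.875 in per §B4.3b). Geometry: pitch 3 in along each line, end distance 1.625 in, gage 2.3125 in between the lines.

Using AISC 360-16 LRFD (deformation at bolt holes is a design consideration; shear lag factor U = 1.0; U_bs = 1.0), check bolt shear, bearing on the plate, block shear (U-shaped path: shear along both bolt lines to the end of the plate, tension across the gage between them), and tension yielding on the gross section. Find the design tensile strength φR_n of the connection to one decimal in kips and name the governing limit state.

80.0 kips (gross-section yield governs)

Bolt shear: A_b = π(0.75)²/4 = 0.44179 in². φR_n = 0.75 × 68 × 0.44179 × 10 × 1 = 225.3 kips.
Bearing (0.5 in plate, F_u = 58 ksi): end bolts L_c = 1.625 − 0.8125/2 = 1.21875, R_n = min(1.2×1.21875×0.5×58, 2.4×0.75×0.5×58) = 42.413 kips/bolt; interior L_c = 3 − 0.8125 = 2.1875, R_n = 52.2 kips/bolt. φR_n = 0.75 × (2×42.413 + 8×52.2) = 376.8 kips.
Block shear: shear path 2×[1.625+4×3] = 2×13.625 in, A_gv = 13.625, A_nv = 2×(13.625 − 4.5×0.875)×0.5 = 9.6875 in²; tension across gage: (2.3125 − 1×0.875)×0.5 = 0.71875 in². R_n = min(0.6×58×9.6875, 0.6×36×13.625) + 1.0×58×0.71875 = min(337.13, 294.3) + 41.688 = 335.99 kips. φR_n = 0.75 × 335.99 = 252.0 kips.
Tension yield (gross): A_g = 4.9375×0.5 = 2.4688 in². φR_n = 0.90 × 36 × 2.4688 = 80.0 kips.
Governing: min(225.3, 376.8, 252.0, 80.0) = 80.0 kips → gross-section yield.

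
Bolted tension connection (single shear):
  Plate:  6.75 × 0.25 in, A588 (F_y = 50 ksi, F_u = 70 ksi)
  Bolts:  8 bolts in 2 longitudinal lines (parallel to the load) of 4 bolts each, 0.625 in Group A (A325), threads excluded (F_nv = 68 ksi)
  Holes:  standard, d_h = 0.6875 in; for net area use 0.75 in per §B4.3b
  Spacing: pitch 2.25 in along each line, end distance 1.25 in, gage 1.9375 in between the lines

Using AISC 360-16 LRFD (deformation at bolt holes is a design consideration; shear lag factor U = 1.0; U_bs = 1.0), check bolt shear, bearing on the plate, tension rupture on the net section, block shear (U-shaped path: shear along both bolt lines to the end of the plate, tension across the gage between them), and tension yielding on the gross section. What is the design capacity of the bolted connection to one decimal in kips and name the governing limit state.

Bolt shear: A_b = π(0.625)²/4 = 0.3068 in². φR_n = 0.75 × 68 × 0.3068 × 8 × 1 = 125.2 kips.
Bearing (0.25 in plate, F_u = 70 ksi): end bolts L_c = 1.25 − 0.6875/2 = 0.90625, R_n = min(1.2×0.90625×0.25×70, 2.4×0.625×0.25×70) = 19.031 kips/bolt; interior L_c = 2.25 − 0.6875 = 1.5625, R_n = 26.25 kips/bolt. φR_n = 0.75 × (2×19.031 + 6×26.25) = 146.7 kips.
Tension rupture (net): A_n = (6.75 − 2×0.75)×0.25 = 1.3125 in² (U = 1.0, A_e = A_n). φR_n = 0.75 × 70 × 1.3125 = 68.9 kips.
Block shear: shear path 2×[1.25+3×2.25] = 2×8 in, A_gv = 4, A_nv = 2×(8 − 3.5×0.75)×0.25 = 2.6875 in²; tension across gage: (1.9375 − 1×0.75)×0.25 = 0.29688 in². R_n = min(0.6×70×2.6875, 0.6×50×4) + 1.0×70×0.29688 = min(112.88, 120) + 20.782 = 133.66 kips. φR_n = 0.75 × 133.66 = 100.2 kips.
Tension yield (gross): A_g = 6.75×0.25 = 1.6875 in². φR_n = 0.90 × 50 × 1.6875 = 75.9 kips.
Governing: min(125.2, 146.7, 68.9, 100.2, 75.9) = 68.9 kips → net-section rupture.

68.9 kips (net-section rupture governs)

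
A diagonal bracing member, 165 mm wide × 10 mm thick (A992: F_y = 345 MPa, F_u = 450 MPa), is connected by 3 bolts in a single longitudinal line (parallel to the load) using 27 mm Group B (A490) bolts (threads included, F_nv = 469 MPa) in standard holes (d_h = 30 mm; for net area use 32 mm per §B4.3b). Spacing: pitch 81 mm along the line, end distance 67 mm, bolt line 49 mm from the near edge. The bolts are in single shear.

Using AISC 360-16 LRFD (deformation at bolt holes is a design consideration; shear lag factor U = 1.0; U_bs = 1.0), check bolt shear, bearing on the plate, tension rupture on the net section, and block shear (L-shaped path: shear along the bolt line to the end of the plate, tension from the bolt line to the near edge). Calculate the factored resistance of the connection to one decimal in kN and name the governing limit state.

Bolt shear: A_b = π(27)²/4 = 572.56 mm². φR_n = 0.75 × 469 × 572.56 × 3 × 1 = 604.2 kN.
Bearing (10 mm plate, F_u = 450 MPa): end bolts L_c = 67 − 30/2 = 52, R_n = min(1.2×52×10×450, 2.4×27×10×450) = 280.8 kN/bolt; interior L_c = 81 − 30 = 51, R_n = 275.4 kN/bolt. φR_n = 0.75 × (1×280.8 + 2×275.4) = 623.7 kN.
Tension rupture (net): A_n = (165 − 1×32)×10 = 1330 mm² (U = 1.0, A_e = A_n). φR_n = 0.75 × 450 × 1330 = 448.9 kN.
Block shear: shear path 1×[67+2×81] = 1×229 mm, A_gv = 2290, A_nv = 1×(229 − 2.5×32)×10 = 1490 mm²; tension to near edge: (49 − 0.5×32)×10 = 330 mm². R_n = min(0.6×450×1490, 0.6×345×2290) + 1.0×450×330 = min(402.3, 474.03) + 148.5 = 550.8 kN. φR_n = 0.75 × 550.8 = 413.1 kN.
Governing: min(604.2, 623.7, 448.9, 413.1) = 413.1 kN → block shear.

413.1 kN (block shear governs)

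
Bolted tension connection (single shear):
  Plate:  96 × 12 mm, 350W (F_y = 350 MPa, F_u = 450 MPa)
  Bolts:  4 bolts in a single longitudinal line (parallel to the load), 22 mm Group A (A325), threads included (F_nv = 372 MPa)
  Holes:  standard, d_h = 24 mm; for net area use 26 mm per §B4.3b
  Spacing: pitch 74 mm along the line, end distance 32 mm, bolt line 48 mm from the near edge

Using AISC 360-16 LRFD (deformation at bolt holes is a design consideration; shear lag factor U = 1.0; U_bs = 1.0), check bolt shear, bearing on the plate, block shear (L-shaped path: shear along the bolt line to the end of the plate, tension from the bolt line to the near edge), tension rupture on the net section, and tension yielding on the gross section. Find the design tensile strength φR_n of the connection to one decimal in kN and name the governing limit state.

283.5 kN (net-section rupture governs)

Bolt shear: A_b = π(22)²/4 = 380.13 mm². φR_n = 0.75 × 372 × 380.13 × 4 × 1 = 424.2 kN.
Bearing (12 mm plate, F_u = 450 MPa): end bolts L_c = 32 − 24/2 = 20, R_n = min(1.2×20×12×450, 2.4×22×12×450) = 129.6 kN/bolt; interior L_c = 74 − 24 = 50, R_n = 285.12 kN/bolt. φR_n = 0.75 × (1×129.6 + 3×285.12) = 738.7 kN.
Block shear: shear path 1×[32+3×74] = 1×254 mm, A_gv = 3048, A_nv = 1×(254 − 3.5×26)×12 = 1956 mm²; tension to near edge: (48 − 0.5×26)×12 = 420 mm². R_n = min(0.6×450×1956, 0.6×350×3048) + 1.0×450×420 = min(528.12, 640.08) + 189 = 717.12 kN. φR_n = 0.75 × 717.12 = 537.8 kN.
Tension rupture (net): A_n = (96 − 1×26)×12 = 840 mm² (U = 1.0, A_e = A_n). φR_n = 0.75 × 450 × 840 = 283.5 kN.
Tension yield (gross): A_g = 96×12 = 1152 mm². φR_n = 0.90 × 350 × 1152 = 362.9 kN.
Governing: min(424.2, 738.7, 537.8, 283.5, 362.9) = 283.5 kN → net-section rupture.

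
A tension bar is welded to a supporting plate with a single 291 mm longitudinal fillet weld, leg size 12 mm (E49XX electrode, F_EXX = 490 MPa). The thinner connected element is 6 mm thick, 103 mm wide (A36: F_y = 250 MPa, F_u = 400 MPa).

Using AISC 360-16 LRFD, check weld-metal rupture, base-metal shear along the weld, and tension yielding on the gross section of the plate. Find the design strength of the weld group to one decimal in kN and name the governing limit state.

139.1 kN (gross-section yield governs)

Weld metal: throat = 0.707×12 = 8.484 mm, L = 291 mm. φR_n = 0.75 × 0.6 × 490 × 8.484 × 291 = 544.4 kN.
Base metal shear (6 mm plate): yield φR_n = 1.0×0.6×250×6×291 = 261.9 kN; rupture φR_n = 0.75×0.6×400×6×291 = 314.3 kN; take 261.9 kN (yield).
Tension yield (gross): A_g = 103×6 = 618 mm². φR_n = 0.90 × 250 × 618 = 139.1 kN.
Governing: min(544.4, 261.9, 139.1) = 139.1 kN → gross-section yield.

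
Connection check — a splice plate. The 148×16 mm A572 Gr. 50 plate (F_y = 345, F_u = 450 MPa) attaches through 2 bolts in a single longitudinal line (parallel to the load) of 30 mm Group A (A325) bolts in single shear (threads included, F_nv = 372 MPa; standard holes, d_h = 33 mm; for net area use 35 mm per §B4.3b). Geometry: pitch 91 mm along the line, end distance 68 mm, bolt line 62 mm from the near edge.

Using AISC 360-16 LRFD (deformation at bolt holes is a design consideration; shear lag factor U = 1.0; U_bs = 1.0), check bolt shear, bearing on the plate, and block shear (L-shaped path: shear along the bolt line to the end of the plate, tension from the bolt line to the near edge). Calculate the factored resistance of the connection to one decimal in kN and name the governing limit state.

394.4 kN (bolt shear governs)

Bolt shear: A_b = π(30)²/4 = 706.86 mm². φR_n = 0.75 × 372 × 706.86 × 2 × 1 = 394.4 kN.
Bearing (16 mm plate, F_u = 450 MPa): end bolts L_c = 68 − 33/2 = 51.5, R_n = min(1.2×51.5×16×450, 2.4×30×16×450) = 444.96 kN/bolt; interior L_c = 91 − 33 = 58, R_n = 501.12 kN/bolt. φR_n = 0.75 × (1×444.96 + 1×501.12) = 709.6 kN.
Block shear: shear path 1×[68+1×91] = 1×159 mm, A_gv = 2544, A_nv = 1×(159 − 1.5×35)×16 = 1704 mm²; tension to near edge: (62 − 0.5×35)×16 = 712 mm². R_n = min(0.6×450×1704, 0.6×345×2544) + 1.0×450×712 = min(460.08, 526.61) + 320.4 = 780.48 kN. φR_n = 0.75 × 780.48 = 585.4 kN.
Governing: min(394.4, 709.6, 585.4) = 394.4 kN → bolt shear.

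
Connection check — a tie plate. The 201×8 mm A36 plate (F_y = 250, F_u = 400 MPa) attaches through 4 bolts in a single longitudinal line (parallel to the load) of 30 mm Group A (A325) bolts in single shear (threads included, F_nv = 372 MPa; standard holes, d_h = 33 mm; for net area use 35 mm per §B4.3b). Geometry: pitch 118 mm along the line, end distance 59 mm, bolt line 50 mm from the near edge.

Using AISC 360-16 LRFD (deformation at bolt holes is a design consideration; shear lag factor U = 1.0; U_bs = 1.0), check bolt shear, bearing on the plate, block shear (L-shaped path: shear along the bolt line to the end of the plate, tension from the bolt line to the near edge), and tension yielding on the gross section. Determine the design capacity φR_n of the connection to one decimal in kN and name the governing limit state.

361.8 kN (gross-section yield governs)

Bolt shear: A_b = π(30)²/4 = 706.86 mm². φR_n = 0.75 × 372 × 706.86 × 4 × 1 = 788.9 kN.
Bearing (8 mm plate, F_u = 400 MPa): end bolts L_c = 59 − 33/2 = 42.5, R_n = min(1.2×42.5×8×400, 2.4×30×8×400) = 163.2 kN/bolt; interior L_c = 118 − 33 = 85, R_n = 230.4 kN/bolt. φR_n = 0.75 × (1×163.2 + 3×230.4) = 640.8 kN.
Block shear: shear path 1×[59+3×118] = 1×413 mm, A_gv = 3304, A_nv = 1×(413 − 3.5×35)×8 = 2324 mm²; tension to near edge: (50 − 0.5×35)×8 = 260 mm². R_n = min(0.6×400×2324, 0.6×250×3304) + 1.0×400×260 = min(557.76, 495.6) + 104 = 599.6 kN. φR_n = 0.75 × 599.6 = 449.7 kN.
Tension yield (gross): A_g = 201×8 = 1608 mm². φR_n = 0.90 × 250 × 1608 = 361.8 kN.
Governing: min(788.9, 640.8, 449.7, 361.8) = 361.8 kN → gross-section yield.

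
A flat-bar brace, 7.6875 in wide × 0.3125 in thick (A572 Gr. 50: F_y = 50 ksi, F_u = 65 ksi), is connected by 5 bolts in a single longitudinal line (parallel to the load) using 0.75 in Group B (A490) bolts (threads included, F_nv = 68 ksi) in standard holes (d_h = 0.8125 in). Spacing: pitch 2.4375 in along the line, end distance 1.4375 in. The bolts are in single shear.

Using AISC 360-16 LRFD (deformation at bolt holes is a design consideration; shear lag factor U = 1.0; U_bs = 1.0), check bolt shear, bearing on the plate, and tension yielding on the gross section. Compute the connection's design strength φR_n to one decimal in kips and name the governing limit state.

Bolt shear: A_b = π(0.75)²/4 = 0.44179 in². φR_n = 0.75 × 68 × 0.44179 × 5 × 1 = 112.7 kips.
Bearing (0.3125 in plate, F_u = 65 ksi): end bolts L_c = 1.4375 − 0.8125/2 = 1.03125, R_n = min(1.2×1.03125×0.3125×65, 2.4×0.75×0.3125×65) = 25.137 kips/bolt; interior L_c = 2.4375 − 0.8125 = 1.625, R_n = 36.563 kips/bolt. φR_n = 0.75 × (1×25.137 + 4×36.563) = 128.5 kips.
Tension yield (gross): A_g = 7.6875×0.3125 = 2.4023 in². φR_n = 0.90 × 50 × 2.4023 = 108.1 kips.
Governing: min(112.7, 128.5, 108.1) = 108.1 kips → gross-section yield.

108.1 kips (gross-section yield governs)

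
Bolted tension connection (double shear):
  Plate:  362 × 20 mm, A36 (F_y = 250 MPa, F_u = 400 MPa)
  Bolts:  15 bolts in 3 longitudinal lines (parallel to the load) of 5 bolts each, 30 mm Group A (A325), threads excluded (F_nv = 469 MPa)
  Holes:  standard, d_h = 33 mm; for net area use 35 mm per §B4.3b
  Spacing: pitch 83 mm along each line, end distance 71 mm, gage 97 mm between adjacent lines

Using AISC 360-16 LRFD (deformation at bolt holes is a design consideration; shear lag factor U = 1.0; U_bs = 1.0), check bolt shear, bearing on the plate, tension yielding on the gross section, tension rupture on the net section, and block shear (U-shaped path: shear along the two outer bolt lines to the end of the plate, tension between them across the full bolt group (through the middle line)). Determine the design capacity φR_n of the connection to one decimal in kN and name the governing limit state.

Bolt shear: A_b = π(30)²/4 = 706.86 mm². φR_n = 0.75 × 469 × 706.86 × 15 × 2 = 7459.1 kN.
Bearing (20 mm plate, F_u = 400 MPa): end bolts L_c = 71 − 33/2 = 54.5, R_n = min(1.2×54.5×20×400, 2.4×30×20×400) = 523.2 kN/bolt; interior L_c = 83 − 33 = 50, R_n = 480 kN/bolt. φR_n = 0.75 × (3×523.2 + 12×480) = 5497.2 kN.
Tension yield (gross): A_g = 362×20 = 7240 mm². φR_n = 0.90 × 250 × 7240 = 1629.0 kN.
Tension rupture (net): A_n = (362 − 3×35)×20 = 5140 mm² (U = 1.0, A_e = A_n). φR_n = 0.75 × 400 × 5140 = 1542.0 kN.
Block shear: shear path 2×[71+4×83] = 2×403 mm, A_gv = 16120, A_nv = 2×(403 − 4.5×35)×20 = 9820 mm²; tension across gage: (194 − 2×35)×20 = 2480 mm². R_n = min(0.6×400×9820, 0.6×250×16120) + 1.0×400×2480 = min(2356.8, 2418) + 992 = 3348.8 kN. φR_n = 0.75 × 3348.8 = 2511.6 kN.
Governing: min(7459.1, 5497.2, 1629.0, 1542.0, 2511.6) = 1542.0 kN → net-section rupture.

1542.0 kN (net-section rupture governs)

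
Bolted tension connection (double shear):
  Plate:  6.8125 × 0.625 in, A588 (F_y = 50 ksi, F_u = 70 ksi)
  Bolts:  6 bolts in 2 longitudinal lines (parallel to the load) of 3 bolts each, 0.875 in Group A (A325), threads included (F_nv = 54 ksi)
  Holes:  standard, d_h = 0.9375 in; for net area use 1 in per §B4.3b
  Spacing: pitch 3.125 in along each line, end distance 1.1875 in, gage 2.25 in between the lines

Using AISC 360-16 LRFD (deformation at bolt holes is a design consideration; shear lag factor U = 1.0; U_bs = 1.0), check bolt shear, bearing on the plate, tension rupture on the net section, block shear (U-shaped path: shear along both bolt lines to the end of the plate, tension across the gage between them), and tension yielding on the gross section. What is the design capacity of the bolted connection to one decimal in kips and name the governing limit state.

Bolt shear: A_b = π(0.875)²/4 = 0.60132 in². φR_n = 0.75 × 54 × 0.60132 × 6 × 2 = 292.2 kips.
Bearing (0.625 in plate, F_u = 70 ksi): end bolts L_c = 1.1875 − 0.9375/2 = 0.71875, R_n = min(1.2×0.71875×0.625×70, 2.4×0.875×0.625×70) = 37.734 kips/bolt; interior L_c = 3.125 − 0.9375 = 2.1875, R_n = 91.875 kips/bolt. φR_n = 0.75 × (2×37.734 + 4×91.875) = 332.2 kips.
Tension rupture (net): A_n = (6.8125 − 2×1)×0.625 = 3.0078 in² (U = 1.0, A_e = A_n). φR_n = 0.75 × 70 × 3.0078 = 157.9 kips.
Block shear: shear path 2×[1.1875+2×3.125] = 2×7.4375 in, A_gv = 9.2969, A_nv = 2×(7.4375 − 2.5×1)×0.625 = 6.1719 in²; tension across gage: (2.25 − 1×1)×0.625 = 0.78125 in². R_n = min(0.6×70×6.1719, 0.6×50×9.2969) + 1.0×70×0.78125 = min(259.22, 278.91) + 54.688 = 313.91 kips. φR_n = 0.75 × 313.91 = 235.4 kips.
Tension yield (gross): A_g = 6.8125×0.625 = 4.2578 in². φR_n = 0.90 × 50 × 4.2578 = 191.6 kips.
Governing: min(292.2, 332.2, 157.9, 235.4, 191.6) = 157.9 kips → net-section rupture.

157.9 kips (net-section rupture governs)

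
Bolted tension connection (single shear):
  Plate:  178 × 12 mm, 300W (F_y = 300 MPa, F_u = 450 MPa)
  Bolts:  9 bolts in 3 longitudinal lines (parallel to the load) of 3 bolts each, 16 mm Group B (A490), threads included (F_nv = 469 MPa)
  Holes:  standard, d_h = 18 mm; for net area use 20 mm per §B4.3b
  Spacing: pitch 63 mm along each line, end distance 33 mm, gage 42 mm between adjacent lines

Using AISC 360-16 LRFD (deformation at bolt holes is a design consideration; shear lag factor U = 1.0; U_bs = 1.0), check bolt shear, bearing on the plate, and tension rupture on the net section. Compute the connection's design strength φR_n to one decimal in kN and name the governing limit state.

Bolt shear: A_b = π(16)²/4 = 201.06 mm². φR_n = 0.75 × 469 × 201.06 × 9 × 1 = 636.5 kN.
Bearing (12 mm plate, F_u = 450 MPa): end bolts L_c = 33 − 18/2 = 24, R_n = min(1.2×24×12×450, 2.4×16×12×450) = 155.52 kN/bolt; interior L_c = 63 − 18 = 45, R_n = 207.36 kN/bolt. φR_n = 0.75 × (3×155.52 + 6×207.36) = 1283.0 kN.
Tension rupture (net): A_n = (178 − 3×20)×12 = 1416 mm² (U = 1.0, A_e = A_n). φR_n = 0.75 × 450 × 1416 = 477.9 kN.
Governing: min(636.5, 1283.0, 477.9) = 477.9 kN → net-section rupture.

477.9 kN (net-section rupture governs)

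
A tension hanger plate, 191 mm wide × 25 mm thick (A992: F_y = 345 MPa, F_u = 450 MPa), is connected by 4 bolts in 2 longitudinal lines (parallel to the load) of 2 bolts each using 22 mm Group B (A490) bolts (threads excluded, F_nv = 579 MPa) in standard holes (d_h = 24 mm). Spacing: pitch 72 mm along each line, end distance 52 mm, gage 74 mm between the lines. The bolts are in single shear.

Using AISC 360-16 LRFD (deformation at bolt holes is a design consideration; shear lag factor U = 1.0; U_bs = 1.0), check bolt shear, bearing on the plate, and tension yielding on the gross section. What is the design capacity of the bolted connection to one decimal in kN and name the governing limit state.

Bolt shear: A_b = π(22)²/4 = 380.13 mm². φR_n = 0.75 × 579 × 380.13 × 4 × 1 = 660.3 kN.
Bearing (25 mm plate, F_u = 450 MPa): end bolts L_c = 52 − 24/2 = 40, R_n = min(1.2×40×25×450, 2.4×22×25×450) = 540 kN/bolt; interior L_c = 72 − 24 = 48, R_n = 594 kN/bolt. φR_n = 0.75 × (2×540 + 2×594) = 1701.0 kN.
Tension yield (gross): A_g = 191×25 = 4775 mm². φR_n = 0.90 × 345 × 4775 = 1482.6 kN.
Governing: min(660.3, 1701.0, 1482.6) = 660.3 kN → bolt shear.

660.3 kN (bolt shear governs)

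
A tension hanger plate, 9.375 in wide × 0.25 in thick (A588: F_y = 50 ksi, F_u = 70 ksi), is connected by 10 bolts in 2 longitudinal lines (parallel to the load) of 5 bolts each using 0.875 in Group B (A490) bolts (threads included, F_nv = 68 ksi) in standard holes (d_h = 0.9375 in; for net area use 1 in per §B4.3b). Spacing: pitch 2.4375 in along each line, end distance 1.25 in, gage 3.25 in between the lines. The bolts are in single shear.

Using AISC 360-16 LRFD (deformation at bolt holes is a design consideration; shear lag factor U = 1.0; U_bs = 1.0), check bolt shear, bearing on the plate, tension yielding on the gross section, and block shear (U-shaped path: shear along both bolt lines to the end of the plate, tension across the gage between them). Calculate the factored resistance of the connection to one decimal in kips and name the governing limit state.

Bolt shear: A_b = π(0.875)²/4 = 0.60132 in². φR_n = 0.75 × 68 × 0.60132 × 10 × 1 = 306.7 kips.
Bearing (0.25 in plate, F_u = 70 ksi): end bolts L_c = 1.25 − 0.9375/2 = 0.78125, R_n = min(1.2×0.78125×0.25×70, 2.4×0.875×0.25×70) = 16.406 kips/bolt; interior L_c = 2.4375 − 0.9375 = 1.5, R_n = 31.5 kips/bolt. φR_n = 0.75 × (2×16.406 + 8×31.5) = 213.6 kips.
Tension yield (gross): A_g = 9.375×0.25 = 2.3438 in². φR_n = 0.90 × 50 × 2.3438 = 105.5 kips.
Block shear: shear path 2×[1.25+4×2.4375] = 2×11 in, A_gv = 5.5, A_nv = 2×(11 − 4.5×1)×0.25 = 3.25 in²; tension across gage: (3.25 − 1×1)×0.25 = 0.5625 in². R_n = min(0.6×70×3.25, 0.6×50×5.5) + 1.0×70×0.5625 = min(136.5, 165) + 39.375 = 175.88 kips. φR_n = 0.75 × 175.88 = 131.9 kips.
Governing: min(306.7, 213.6, 105.5, 131.9) = 105.5 kips → gross-section yield.

105.5 kips (gross-section yield governs)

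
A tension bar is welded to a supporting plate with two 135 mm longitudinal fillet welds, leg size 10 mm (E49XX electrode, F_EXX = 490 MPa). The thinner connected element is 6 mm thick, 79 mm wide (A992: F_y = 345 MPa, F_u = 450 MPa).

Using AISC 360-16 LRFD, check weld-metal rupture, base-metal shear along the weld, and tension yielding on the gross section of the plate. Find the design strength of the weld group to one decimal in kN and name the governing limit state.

Weld metal: throat = 0.707×10 = 7.07 mm, L = 2×135 = 270 mm. φR_n = 0.75 × 0.6 × 490 × 7.07 × 270 = 420.9 kN.
Base metal shear (6 mm plate): yield φR_n = 1.0×0.6×345×6×270 = 335.3 kN; rupture φR_n = 0.75×0.6×450×6×270 = 328.1 kN; take 328.1 kN (rupture).
Tension yield (gross): A_g = 79×6 = 474 mm². φR_n = 0.90 × 345 × 474 = 147.2 kN.
Governing: min(420.9, 328.1, 147.2) = 147.2 kN → gross-section yield.

147.2 kN (gross-section yield governs)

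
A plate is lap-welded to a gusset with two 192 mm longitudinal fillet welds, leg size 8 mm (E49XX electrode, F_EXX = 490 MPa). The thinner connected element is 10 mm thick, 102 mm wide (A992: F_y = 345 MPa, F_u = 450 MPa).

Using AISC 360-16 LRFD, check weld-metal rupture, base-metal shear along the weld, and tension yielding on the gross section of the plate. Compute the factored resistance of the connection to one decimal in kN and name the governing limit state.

316.7 kN (gross-section yield governs)

Weld metal: throat = 0.707×8 = 5.656 mm, L = 2×192 = 384 mm. φR_n = 0.75 × 0.6 × 490 × 5.656 × 384 = 478.9 kN.
Base metal shear (10 mm plate): yield φR_n = 1.0×0.6×345×10×384 = 794.9 kN; rupture φR_n = 0.75×0.6×450×10×384 = 777.6 kN; take 777.6 kN (rupture).
Tension yield (gross): A_g = 102×10 = 1020 mm². φR_n = 0.90 × 345 × 1020 = 316.7 kN.
Governing: min(478.9, 777.6, 316.7) = 316.7 kN → gross-section yield.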